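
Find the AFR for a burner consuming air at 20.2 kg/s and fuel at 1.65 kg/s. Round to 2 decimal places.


AFR = m_air / m_fuel
AFR = 20.2 / 1.65 = 12.24


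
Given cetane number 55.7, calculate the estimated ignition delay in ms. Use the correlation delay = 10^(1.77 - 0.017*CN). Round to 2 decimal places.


delay = 10^(1.77 - 0.017*CN)
Exponent = 1.77 - 0.017*55.7 = 0.8231
delay = 10^0.8231 = 6.65 ms


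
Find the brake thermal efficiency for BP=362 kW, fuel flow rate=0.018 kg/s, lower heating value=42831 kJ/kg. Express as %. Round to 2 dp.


eta_BTE = (BP / (mf * LHV)) * 100
Denominator = 0.018 * 42831 = 770.9580 kW
eta_BTE = (362 / 770.9580) * 100 = 46.95%


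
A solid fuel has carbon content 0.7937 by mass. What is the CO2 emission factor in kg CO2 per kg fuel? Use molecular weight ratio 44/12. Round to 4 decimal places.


EF = C_frac * (M_CO2 / M_C)
EF = 0.7937 * (44/12)
EF = 0.7937 * 3.666667 = 2.9102 kg_CO2/kg_fuel


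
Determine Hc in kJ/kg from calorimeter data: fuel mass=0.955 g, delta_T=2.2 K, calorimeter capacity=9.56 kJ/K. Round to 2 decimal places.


Hc = C_cal * delta_T / m_fuel
Q_released = 9.56 * 2.2 = 21.0320 kJ
m_fuel = 0.955 g = 0.955/1000 kg = 0.000955 kg
Hc = 21.0320 / 0.000955 = 22023.04 kJ/kg


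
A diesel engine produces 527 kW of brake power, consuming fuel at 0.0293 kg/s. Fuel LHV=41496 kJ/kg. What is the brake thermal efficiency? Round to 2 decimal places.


eta_BTE = (BP / (mf * LHV)) * 100
Denominator = 0.0293 * 41496 = 1215.8328 kW
eta_BTE = (527 / 1215.8328) * 100 = 43.34%


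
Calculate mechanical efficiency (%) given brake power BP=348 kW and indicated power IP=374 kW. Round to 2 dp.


eta_mech = (BP / IP) * 100
Ratio = 348 / 374 = 0.9305
eta_mech = 0.9305 * 100 = 93.05%


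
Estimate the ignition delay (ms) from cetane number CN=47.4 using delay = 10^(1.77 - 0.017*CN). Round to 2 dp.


delay = 10^(1.77 - 0.017*CN)
Exponent = 1.77 - 0.017*47.4 = 0.9642
delay = 10^0.9642 = 9.21 ms


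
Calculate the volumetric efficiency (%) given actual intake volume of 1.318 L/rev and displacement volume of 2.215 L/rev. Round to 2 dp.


eta_v = (V_actual / V_disp) * 100
Ratio = 1.318 / 2.215 = 0.5950
eta_v = 0.5950 * 100 = 59.50%


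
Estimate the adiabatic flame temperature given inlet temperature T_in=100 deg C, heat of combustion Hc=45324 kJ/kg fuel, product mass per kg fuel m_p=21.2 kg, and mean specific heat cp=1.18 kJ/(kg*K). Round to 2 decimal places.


T_ad = T_in + Hc / (m_p * cp)
Denominator = 21.2 * 1.18 = 25.0160
Temperature rise = 45324 / 25.0160 = 1811.80 K
T_ad = 100 + 1811.80 = 1911.80 deg C


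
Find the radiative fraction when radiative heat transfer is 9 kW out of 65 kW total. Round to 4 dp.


f_rad = Q_rad / Q_total
f_rad = 9 / 65 = 0.1385


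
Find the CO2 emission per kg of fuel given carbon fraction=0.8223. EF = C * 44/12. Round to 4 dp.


EF = C_frac * (M_CO2 / M_C)
EF = 0.8223 * (44/12)
EF = 0.8223 * 3.666667 = 3.0151 kg_CO2/kg_fuel


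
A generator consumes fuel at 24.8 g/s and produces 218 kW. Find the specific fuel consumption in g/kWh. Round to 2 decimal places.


SFC = (mf / BP) * 3600
Rate = 24.8 / 218 = 0.113761 g/(s*kW)
SFC = 0.113761 * 3600 = 409.54 g/kWh


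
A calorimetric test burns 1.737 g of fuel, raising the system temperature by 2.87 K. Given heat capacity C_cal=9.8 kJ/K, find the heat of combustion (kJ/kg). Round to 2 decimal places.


Hc = C_cal * delta_T / m_fuel
Q_released = 9.8 * 2.87 = 28.1260 kJ
m_fuel = 1.737 g = 1.737/1000 kg = 0.001737 kg
Hc = 28.1260 / 0.001737 = 16192.29 kJ/kg


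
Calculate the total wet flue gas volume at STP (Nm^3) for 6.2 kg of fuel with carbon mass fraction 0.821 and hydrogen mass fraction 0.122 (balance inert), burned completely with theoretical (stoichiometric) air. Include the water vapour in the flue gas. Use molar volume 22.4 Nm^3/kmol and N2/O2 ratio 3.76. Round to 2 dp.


Per kg fuel: CO2 = (C/12 kmol)*22.4 = (0.821/12)*22.4 = 1.53253 Nm^3
Per kg fuel: H2O = (H/2 kmol)*22.4 = (0.122/2)*22.4 = 1.36640 Nm^3
O2 needed per kg fuel = C/12 + H/4 = 0.821/12 + 0.122/4 = 0.09891667 kmol
Per kg fuel: N2 = O2*3.76*22.4 = 0.09891667*3.76*22.4 = 8.33116 Nm^3
Total per kg = 1.53253 + 1.36640 + 8.33116 = 11.23009 Nm^3
Total = 11.23009 * 6.2 = 69.63 Nm^3


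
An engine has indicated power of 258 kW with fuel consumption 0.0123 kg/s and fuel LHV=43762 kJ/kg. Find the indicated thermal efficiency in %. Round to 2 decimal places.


eta_ith = (IP / (mf * LHV)) * 100
Denominator = 0.0123 * 43762 = 538.2726 kW
eta_ith = (258 / 538.2726) * 100 = 47.93%


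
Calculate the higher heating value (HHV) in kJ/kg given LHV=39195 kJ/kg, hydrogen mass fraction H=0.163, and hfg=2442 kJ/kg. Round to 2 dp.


HHV = LHV + hfg * 9 * H
Water addition = 2442 * 9 * 0.163 = 3582.414 kJ/kg
HHV = 39195 + 3582.414 = 42777.41 kJ/kg


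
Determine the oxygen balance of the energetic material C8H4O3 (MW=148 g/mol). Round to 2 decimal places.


OB = -1600 * (2C + H/2 - O) / MW
Inner = 2*8 + 4/2 - 3 = 15.00
OB = -1600 * 15.00 / 148 = -162.16%


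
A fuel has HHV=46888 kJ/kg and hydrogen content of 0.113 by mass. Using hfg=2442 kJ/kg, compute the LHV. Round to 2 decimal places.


LHV = HHV - hfg * 9 * H
Water correction = 2442 * 9 * 0.113 = 2483.514 kJ/kg
LHV = 46888 - 2483.514 = 44404.49 kJ/kg


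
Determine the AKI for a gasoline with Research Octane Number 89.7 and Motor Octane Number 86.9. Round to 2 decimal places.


AKI = (RON + MON) / 2
AKI = (89.7 + 86.9) / 2
AKI = 176.6 / 2 = 88.30


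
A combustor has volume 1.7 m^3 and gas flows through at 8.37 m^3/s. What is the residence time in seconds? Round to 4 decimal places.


tau = V / Q_flow
tau = 1.7 / 8.37 = 0.2031 s


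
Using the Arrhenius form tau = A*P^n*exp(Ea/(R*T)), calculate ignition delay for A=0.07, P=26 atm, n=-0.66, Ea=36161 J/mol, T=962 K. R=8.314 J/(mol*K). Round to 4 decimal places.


tau = A * P^n * exp(Ea/(R*T))
P^n = 26^(-0.66) = 0.11644413
Ea/(R*T) = 36161/(8.314*962) = 4.521217
exp(Ea/(R*T)) = 91.947418
tau = 0.07 * 0.11644413 * 91.947418 = 0.7495 ms


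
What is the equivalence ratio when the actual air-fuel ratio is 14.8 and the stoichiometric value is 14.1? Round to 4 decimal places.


phi = AFR_stoich / AFR_actual
phi = 14.1 / 14.8 = 0.9527


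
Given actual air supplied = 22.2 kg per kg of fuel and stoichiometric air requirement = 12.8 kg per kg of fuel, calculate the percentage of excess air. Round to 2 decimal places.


Excess air = actual - stoichiometric = 22.2 - 12.8 = 9.40 kg/kg fuel
Excess air % = (excess / stoich) * 100 = (9.40 / 12.8) * 100 = 73.44%


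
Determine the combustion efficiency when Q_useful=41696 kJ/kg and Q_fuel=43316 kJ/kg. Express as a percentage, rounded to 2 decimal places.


Efficiency = (Q_useful / Q_fuel) * 100
Efficiency = (41696 / 43316) * 100
Efficiency = 0.9626 * 100 = 96.26%


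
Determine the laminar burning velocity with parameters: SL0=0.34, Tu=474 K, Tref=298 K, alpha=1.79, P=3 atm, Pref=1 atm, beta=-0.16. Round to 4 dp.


SL = SL0 * (Tu/Tref)^alpha * (P/Pref)^beta
T ratio = 474/298 = 1.59060403
(T ratio)^alpha = 1.59060403^1.79 = 2.295071
(P/Pref)^beta = 3^(-0.16) = 0.838804
SL = 0.34 * 2.295071 * 0.838804 = 0.6545 m/s


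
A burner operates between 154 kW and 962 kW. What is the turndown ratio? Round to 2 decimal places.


TDR = Q_max / Q_min
TDR = 962 / 154 = 6.25


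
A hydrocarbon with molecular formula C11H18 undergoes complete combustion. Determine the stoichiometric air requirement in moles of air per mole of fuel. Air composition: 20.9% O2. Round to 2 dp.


Balanced combustion: C11H18 + 15.5 O2 -> 11 CO2 + 9 H2O
O2 needed = C + H/4 = 11 + 18/4 = 15.50 moles
Air moles = O2 / 0.209 = 15.50 / 0.209 = 74.16 moles air


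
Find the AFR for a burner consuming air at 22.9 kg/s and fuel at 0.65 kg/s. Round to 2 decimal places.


AFR = m_air / m_fuel
AFR = 22.9 / 0.65 = 35.23


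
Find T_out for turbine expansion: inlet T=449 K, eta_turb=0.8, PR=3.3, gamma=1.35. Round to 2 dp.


T_out = T_in * (1 - eta * (1 - PR^(-(gamma-1)/gamma)))
Exponent = -(1.35-1)/1.35 = -0.25925926
PR^exp = 3.3^(-0.25925926) = 0.73378775
Factor = 1 - 0.8*(1 - 0.73378775) = 0.78703020
T_out = 449 * 0.78703020 = 353.38 K


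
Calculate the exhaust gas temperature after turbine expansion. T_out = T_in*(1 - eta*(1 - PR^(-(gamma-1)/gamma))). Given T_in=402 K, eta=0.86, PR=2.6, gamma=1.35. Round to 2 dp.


T_out = T_in * (1 - eta * (1 - PR^(-(gamma-1)/gamma)))
Exponent = -(1.35-1)/1.35 = -0.25925926
PR^exp = 2.6^(-0.25925926) = 0.78057442
Factor = 1 - 0.86*(1 - 0.78057442) = 0.81129400
T_out = 402 * 0.81129400 = 326.14 K


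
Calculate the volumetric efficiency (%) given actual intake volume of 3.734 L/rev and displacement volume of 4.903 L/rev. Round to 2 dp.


eta_v = (V_actual / V_disp) * 100
Ratio = 3.734 / 4.903 = 0.7616
eta_v = 0.7616 * 100 = 76.16%


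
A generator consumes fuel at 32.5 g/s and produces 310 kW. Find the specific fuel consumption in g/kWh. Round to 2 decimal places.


SFC = (mf / BP) * 3600
Rate = 32.5 / 310 = 0.104839 g/(s*kW)
SFC = 0.104839 * 3600 = 377.42 g/kWh


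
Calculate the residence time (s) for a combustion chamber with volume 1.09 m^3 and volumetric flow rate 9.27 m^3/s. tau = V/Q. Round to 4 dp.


tau = V / Q_flow
tau = 1.09 / 9.27 = 0.1176 s


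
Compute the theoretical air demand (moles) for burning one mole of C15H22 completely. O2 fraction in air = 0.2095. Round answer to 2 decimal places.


Balanced combustion: C15H22 + 20.5 O2 -> 15 CO2 + 11 H2O
O2 needed = C + H/4 = 15 + 22/4 = 20.50 moles
Air moles = O2 / 0.2095 = 20.50 / 0.2095 = 97.85 moles air


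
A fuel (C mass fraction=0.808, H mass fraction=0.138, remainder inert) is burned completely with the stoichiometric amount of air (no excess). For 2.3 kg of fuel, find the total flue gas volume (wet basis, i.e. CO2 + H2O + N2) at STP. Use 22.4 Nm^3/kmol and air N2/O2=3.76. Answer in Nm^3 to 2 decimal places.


Per kg fuel: CO2 = (C/12 kmol)*22.4 = (0.808/12)*22.4 = 1.50827 Nm^3
Per kg fuel: H2O = (H/2 kmol)*22.4 = (0.138/2)*22.4 = 1.54560 Nm^3
O2 needed per kg fuel = C/12 + H/4 = 0.808/12 + 0.138/4 = 0.10183333 kmol
Per kg fuel: N2 = O2*3.76*22.4 = 0.10183333*3.76*22.4 = 8.57681 Nm^3
Total per kg = 1.50827 + 1.54560 + 8.57681 = 11.63068 Nm^3
Total = 11.63068 * 2.3 = 26.75 Nm^3


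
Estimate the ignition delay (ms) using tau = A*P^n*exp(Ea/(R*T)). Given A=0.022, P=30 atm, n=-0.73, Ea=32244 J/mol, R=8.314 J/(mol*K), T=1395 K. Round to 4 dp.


tau = A * P^n * exp(Ea/(R*T))
P^n = 30^(-0.73) = 0.08350289
Ea/(R*T) = 32244/(8.314*1395) = 2.780127
exp(Ea/(R*T)) = 16.121073
tau = 0.022 * 0.08350289 * 16.121073 = 0.0296 ms


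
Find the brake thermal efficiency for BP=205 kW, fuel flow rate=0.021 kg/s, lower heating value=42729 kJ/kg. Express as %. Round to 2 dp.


eta_BTE = (BP / (mf * LHV)) * 100
Denominator = 0.021 * 42729 = 897.3090 kW
eta_BTE = (205 / 897.3090) * 100 = 22.85%


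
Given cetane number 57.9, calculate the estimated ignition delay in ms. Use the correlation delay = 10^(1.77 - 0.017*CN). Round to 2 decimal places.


delay = 10^(1.77 - 0.017*CN)
Exponent = 1.77 - 0.017*57.9 = 0.7857
delay = 10^0.7857 = 6.11 ms


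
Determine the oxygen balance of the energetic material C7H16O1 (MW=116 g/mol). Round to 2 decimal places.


OB = -1600 * (2C + H/2 - O) / MW
Inner = 2*7 + 16/2 - 1 = 21.00
OB = -1600 * 21.00 / 116 = -289.66%


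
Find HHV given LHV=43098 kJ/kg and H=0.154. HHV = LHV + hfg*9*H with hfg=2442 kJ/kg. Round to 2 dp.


HHV = LHV + hfg * 9 * H
Water addition = 2442 * 9 * 0.154 = 3384.612 kJ/kg
HHV = 43098 + 3384.612 = 46482.61 kJ/kg


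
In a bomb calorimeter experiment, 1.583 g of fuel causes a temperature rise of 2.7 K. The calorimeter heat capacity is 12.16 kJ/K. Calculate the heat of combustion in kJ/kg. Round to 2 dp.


Hc = C_cal * delta_T / m_fuel
Q_released = 12.16 * 2.7 = 32.8320 kJ
m_fuel = 1.583 g = 1.583/1000 kg = 0.001583 kg
Hc = 32.8320 / 0.001583 = 20740.37 kJ/kg


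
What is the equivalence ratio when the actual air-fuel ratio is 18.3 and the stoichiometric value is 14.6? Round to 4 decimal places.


phi = AFR_stoich / AFR_actual
phi = 14.6 / 18.3 = 0.7978


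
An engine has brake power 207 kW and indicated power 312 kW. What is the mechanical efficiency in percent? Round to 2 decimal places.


eta_mech = (BP / IP) * 100
Ratio = 207 / 312 = 0.6635
eta_mech = 0.6635 * 100 = 66.35%


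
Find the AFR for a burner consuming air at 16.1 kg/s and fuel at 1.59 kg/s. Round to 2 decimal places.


AFR = m_air / m_fuel
AFR = 16.1 / 1.59 = 10.13


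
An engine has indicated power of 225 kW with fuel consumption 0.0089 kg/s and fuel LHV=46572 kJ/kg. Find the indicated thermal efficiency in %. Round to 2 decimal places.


eta_ith = (IP / (mf * LHV)) * 100
Denominator = 0.0089 * 46572 = 414.4908 kW
eta_ith = (225 / 414.4908) * 100 = 54.28%


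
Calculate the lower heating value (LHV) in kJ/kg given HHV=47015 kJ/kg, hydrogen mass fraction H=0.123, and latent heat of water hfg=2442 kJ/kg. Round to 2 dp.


LHV = HHV - hfg * 9 * H
Water correction = 2442 * 9 * 0.123 = 2703.294 kJ/kg
LHV = 47015 - 2703.294 = 44311.71 kJ/kg


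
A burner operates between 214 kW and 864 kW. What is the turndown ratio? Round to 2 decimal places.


TDR = Q_max / Q_min
TDR = 864 / 214 = 4.04


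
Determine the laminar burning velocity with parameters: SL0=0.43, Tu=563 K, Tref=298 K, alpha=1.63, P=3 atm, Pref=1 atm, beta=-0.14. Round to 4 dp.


SL = SL0 * (Tu/Tref)^alpha * (P/Pref)^beta
T ratio = 563/298 = 1.88926174
(T ratio)^alpha = 1.88926174^1.63 = 2.820695
(P/Pref)^beta = 3^(-0.14) = 0.857439
SL = 0.43 * 2.820695 * 0.857439 = 1.0400 m/s


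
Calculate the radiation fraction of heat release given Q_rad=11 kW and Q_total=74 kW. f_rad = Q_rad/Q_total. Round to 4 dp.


f_rad = Q_rad / Q_total
f_rad = 11 / 74 = 0.1486


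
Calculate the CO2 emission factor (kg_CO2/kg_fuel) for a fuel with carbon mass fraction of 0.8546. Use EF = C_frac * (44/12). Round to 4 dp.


EF = C_frac * (M_CO2 / M_C)
EF = 0.8546 * (44/12)
EF = 0.8546 * 3.666667 = 3.1335 kg_CO2/kg_fuel


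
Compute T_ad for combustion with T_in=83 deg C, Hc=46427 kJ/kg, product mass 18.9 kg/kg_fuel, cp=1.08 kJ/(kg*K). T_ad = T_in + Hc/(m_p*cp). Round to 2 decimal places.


T_ad = T_in + Hc / (m_p * cp)
Denominator = 18.9 * 1.08 = 20.4120
Temperature rise = 46427 / 20.4120 = 2274.50 K
T_ad = 83 + 2274.50 = 2357.50 deg C


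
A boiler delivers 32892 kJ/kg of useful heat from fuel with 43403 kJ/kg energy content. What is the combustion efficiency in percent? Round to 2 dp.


Efficiency = (Q_useful / Q_fuel) * 100
Efficiency = (32892 / 43403) * 100
Efficiency = 0.7578 * 100 = 75.78%


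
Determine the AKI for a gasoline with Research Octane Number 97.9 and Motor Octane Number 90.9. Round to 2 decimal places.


AKI = (RON + MON) / 2
AKI = (97.9 + 90.9) / 2
AKI = 188.8 / 2 = 94.40


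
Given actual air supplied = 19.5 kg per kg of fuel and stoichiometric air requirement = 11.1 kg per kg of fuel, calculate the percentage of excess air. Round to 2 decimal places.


Excess air = actual - stoichiometric = 19.5 - 11.1 = 8.40 kg/kg fuel
Excess air % = (excess / stoich) * 100 = (8.40 / 11.1) * 100 = 75.68%


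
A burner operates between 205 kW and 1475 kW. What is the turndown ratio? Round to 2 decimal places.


TDR = Q_max / Q_min
TDR = 1475 / 205 = 7.20


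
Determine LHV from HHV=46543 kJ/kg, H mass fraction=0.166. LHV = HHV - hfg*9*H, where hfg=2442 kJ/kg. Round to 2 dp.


LHV = HHV - hfg * 9 * H
Water correction = 2442 * 9 * 0.166 = 3648.348 kJ/kg
LHV = 46543 - 3648.348 = 42894.65 kJ/kg


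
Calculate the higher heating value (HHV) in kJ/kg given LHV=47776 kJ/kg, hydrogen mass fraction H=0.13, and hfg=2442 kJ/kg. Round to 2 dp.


HHV = LHV + hfg * 9 * H
Water addition = 2442 * 9 * 0.13 = 2857.140 kJ/kg
HHV = 47776 + 2857.140 = 50633.14 kJ/kg


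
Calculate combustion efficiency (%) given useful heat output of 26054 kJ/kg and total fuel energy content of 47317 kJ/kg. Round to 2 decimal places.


Efficiency = (Q_useful / Q_fuel) * 100
Efficiency = (26054 / 47317) * 100
Efficiency = 0.5506 * 100 = 55.06%


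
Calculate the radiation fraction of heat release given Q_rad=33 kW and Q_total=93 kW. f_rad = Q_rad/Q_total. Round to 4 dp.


f_rad = Q_rad / Q_total
f_rad = 33 / 93 = 0.3548


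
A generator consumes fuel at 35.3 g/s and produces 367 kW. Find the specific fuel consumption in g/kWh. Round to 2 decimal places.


SFC = (mf / BP) * 3600
Rate = 35.3 / 367 = 0.096185 g/(s*kW)
SFC = 0.096185 * 3600 = 346.27 g/kWh


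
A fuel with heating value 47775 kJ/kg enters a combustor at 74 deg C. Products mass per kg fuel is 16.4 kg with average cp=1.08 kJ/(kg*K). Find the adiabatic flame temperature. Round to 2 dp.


T_ad = T_in + Hc / (m_p * cp)
Denominator = 16.4 * 1.08 = 17.7120
Temperature rise = 47775 / 17.7120 = 2697.32 K
T_ad = 74 + 2697.32 = 2771.32 deg C


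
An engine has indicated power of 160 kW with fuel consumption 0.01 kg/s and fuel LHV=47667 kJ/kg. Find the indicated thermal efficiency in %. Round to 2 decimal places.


eta_ith = (IP / (mf * LHV)) * 100
Denominator = 0.01 * 47667 = 476.6700 kW
eta_ith = (160 / 476.6700) * 100 = 33.57%


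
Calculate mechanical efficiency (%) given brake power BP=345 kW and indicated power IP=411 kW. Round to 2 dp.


eta_mech = (BP / IP) * 100
Ratio = 345 / 411 = 0.8394
eta_mech = 0.8394 * 100 = 83.94%


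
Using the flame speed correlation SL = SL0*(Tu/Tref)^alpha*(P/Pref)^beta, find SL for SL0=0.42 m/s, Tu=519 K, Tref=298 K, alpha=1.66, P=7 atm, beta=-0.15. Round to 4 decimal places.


SL = SL0 * (Tu/Tref)^alpha * (P/Pref)^beta
T ratio = 519/298 = 1.74161074
(T ratio)^alpha = 1.74161074^1.66 = 2.511764
(P/Pref)^beta = 7^(-0.15) = 0.746853
SL = 0.42 * 2.511764 * 0.746853 = 0.7879 m/s


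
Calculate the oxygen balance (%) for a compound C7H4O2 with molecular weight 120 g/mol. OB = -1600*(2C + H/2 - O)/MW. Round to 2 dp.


OB = -1600 * (2C + H/2 - O) / MW
Inner = 2*7 + 4/2 - 2 = 14.00
OB = -1600 * 14.00 / 120 = -186.67%


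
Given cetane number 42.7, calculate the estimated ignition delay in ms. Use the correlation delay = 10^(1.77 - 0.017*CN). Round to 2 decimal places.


delay = 10^(1.77 - 0.017*CN)
Exponent = 1.77 - 0.017*42.7 = 1.0441
delay = 10^1.0441 = 11.07 ms


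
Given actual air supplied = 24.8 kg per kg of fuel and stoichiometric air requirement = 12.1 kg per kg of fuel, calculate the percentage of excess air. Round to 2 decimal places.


Excess air = actual - stoichiometric = 24.8 - 12.1 = 12.70 kg/kg fuel
Excess air % = (excess / stoich) * 100 = (12.70 / 12.1) * 100 = 104.96%


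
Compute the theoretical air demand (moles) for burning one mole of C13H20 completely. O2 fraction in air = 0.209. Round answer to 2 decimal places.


Balanced combustion: C13H20 + 18 O2 -> 13 CO2 + 10 H2O
O2 needed = C + H/4 = 13 + 20/4 = 18.00 moles
Air moles = O2 / 0.209 = 18.00 / 0.209 = 86.12 moles air


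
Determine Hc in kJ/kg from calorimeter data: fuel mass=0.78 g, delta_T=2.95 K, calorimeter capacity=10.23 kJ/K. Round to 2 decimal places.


Hc = C_cal * delta_T / m_fuel
Q_released = 10.23 * 2.95 = 30.1785 kJ
m_fuel = 0.78 g = 0.78/1000 kg = 0.000780 kg
Hc = 30.1785 / 0.000780 = 38690.38 kJ/kg


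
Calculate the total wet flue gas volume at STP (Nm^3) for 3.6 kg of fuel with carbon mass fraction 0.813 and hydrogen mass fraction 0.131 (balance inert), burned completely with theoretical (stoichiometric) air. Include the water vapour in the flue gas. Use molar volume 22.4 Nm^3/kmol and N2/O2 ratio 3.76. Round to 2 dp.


Per kg fuel: CO2 = (C/12 kmol)*22.4 = (0.813/12)*22.4 = 1.51760 Nm^3
Per kg fuel: H2O = (H/2 kmol)*22.4 = (0.131/2)*22.4 = 1.46720 Nm^3
O2 needed per kg fuel = C/12 + H/4 = 0.813/12 + 0.131/4 = 0.10050000 kmol
Per kg fuel: N2 = O2*3.76*22.4 = 0.10050000*3.76*22.4 = 8.46451 Nm^3
Total per kg = 1.51760 + 1.46720 + 8.46451 = 11.44931 Nm^3
Total = 11.44931 * 3.6 = 41.22 Nm^3


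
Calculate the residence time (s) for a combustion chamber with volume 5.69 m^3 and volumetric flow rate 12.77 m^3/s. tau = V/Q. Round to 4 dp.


tau = V / Q_flow
tau = 5.69 / 12.77 = 0.4456 s


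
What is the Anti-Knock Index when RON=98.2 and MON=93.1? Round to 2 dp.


AKI = (RON + MON) / 2
AKI = (98.2 + 93.1) / 2
AKI = 191.3 / 2 = 95.65


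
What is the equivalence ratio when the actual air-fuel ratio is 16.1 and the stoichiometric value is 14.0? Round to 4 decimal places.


phi = AFR_stoich / AFR_actual
phi = 14.0 / 16.1 = 0.8696


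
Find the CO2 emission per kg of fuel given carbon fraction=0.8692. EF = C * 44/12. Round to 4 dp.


EF = C_frac * (M_CO2 / M_C)
EF = 0.8692 * (44/12)
EF = 0.8692 * 3.666667 = 3.1871 kg_CO2/kg_fuel


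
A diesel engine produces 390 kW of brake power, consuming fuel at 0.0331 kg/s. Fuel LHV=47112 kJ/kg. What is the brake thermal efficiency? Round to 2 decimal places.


eta_BTE = (BP / (mf * LHV)) * 100
Denominator = 0.0331 * 47112 = 1559.4072 kW
eta_BTE = (390 / 1559.4072) * 100 = 25.01%


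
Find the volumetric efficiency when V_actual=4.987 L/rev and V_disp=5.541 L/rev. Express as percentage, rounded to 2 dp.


eta_v = (V_actual / V_disp) * 100
Ratio = 4.987 / 5.541 = 0.9000
eta_v = 0.9000 * 100 = 90.00%


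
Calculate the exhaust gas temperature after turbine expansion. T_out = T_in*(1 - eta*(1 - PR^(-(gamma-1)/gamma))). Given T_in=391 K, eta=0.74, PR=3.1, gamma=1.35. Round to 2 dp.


T_out = T_in * (1 - eta * (1 - PR^(-(gamma-1)/gamma)))
Exponent = -(1.35-1)/1.35 = -0.25925926
PR^exp = 3.1^(-0.25925926) = 0.74577862
Factor = 1 - 0.74*(1 - 0.74577862) = 0.81187618
T_out = 391 * 0.81187618 = 317.44 K


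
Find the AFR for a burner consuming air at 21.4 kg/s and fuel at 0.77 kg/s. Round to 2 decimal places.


AFR = m_air / m_fuel
AFR = 21.4 / 0.77 = 27.79


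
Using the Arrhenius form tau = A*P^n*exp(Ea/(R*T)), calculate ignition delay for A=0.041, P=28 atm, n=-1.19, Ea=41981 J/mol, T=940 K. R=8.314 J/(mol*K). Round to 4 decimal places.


tau = A * P^n * exp(Ea/(R*T))
P^n = 28^(-1.19) = 0.01896190
Ea/(R*T) = 41981/(8.314*940) = 5.371739
exp(Ea/(R*T)) = 215.236846
tau = 0.041 * 0.01896190 * 215.236846 = 0.1673 ms


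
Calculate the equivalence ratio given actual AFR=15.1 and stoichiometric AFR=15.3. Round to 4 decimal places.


phi = AFR_stoich / AFR_actual
phi = 15.3 / 15.1 = 1.0132


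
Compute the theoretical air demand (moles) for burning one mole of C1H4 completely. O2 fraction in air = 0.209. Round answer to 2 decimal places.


Balanced combustion: C1H4 + 2 O2 -> 1 CO2 + 2 H2O
O2 needed = C + H/4 = 1 + 4/4 = 2.00 moles
Air moles = O2 / 0.209 = 2.00 / 0.209 = 9.57 moles air


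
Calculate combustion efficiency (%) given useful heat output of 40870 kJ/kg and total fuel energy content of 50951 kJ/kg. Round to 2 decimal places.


Efficiency = (Q_useful / Q_fuel) * 100
Efficiency = (40870 / 50951) * 100
Efficiency = 0.8021 * 100 = 80.21%


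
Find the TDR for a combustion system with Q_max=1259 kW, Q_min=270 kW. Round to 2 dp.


TDR = Q_max / Q_min
TDR = 1259 / 270 = 4.66


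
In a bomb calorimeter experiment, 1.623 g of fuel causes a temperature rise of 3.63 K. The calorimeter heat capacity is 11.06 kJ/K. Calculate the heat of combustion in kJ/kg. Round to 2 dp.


Hc = C_cal * delta_T / m_fuel
Q_released = 11.06 * 3.63 = 40.1478 kJ
m_fuel = 1.623 g = 1.623/1000 kg = 0.001623 kg
Hc = 40.1478 / 0.001623 = 24736.78 kJ/kg


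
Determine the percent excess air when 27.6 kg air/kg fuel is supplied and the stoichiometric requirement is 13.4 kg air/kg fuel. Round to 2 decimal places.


Excess air = actual - stoichiometric = 27.6 - 13.4 = 14.20 kg/kg fuel
Excess air % = (excess / stoich) * 100 = (14.20 / 13.4) * 100 = 105.97%


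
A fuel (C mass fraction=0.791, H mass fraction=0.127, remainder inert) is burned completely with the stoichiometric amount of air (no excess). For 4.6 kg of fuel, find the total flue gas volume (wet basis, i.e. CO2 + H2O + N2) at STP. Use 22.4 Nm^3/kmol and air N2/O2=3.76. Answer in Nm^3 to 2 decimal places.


Per kg fuel: CO2 = (C/12 kmol)*22.4 = (0.791/12)*22.4 = 1.47653 Nm^3
Per kg fuel: H2O = (H/2 kmol)*22.4 = (0.127/2)*22.4 = 1.42240 Nm^3
O2 needed per kg fuel = C/12 + H/4 = 0.791/12 + 0.127/4 = 0.09766667 kmol
Per kg fuel: N2 = O2*3.76*22.4 = 0.09766667*3.76*22.4 = 8.22588 Nm^3
Total per kg = 1.47653 + 1.42240 + 8.22588 = 11.12481 Nm^3
Total = 11.12481 * 4.6 = 51.17 Nm^3


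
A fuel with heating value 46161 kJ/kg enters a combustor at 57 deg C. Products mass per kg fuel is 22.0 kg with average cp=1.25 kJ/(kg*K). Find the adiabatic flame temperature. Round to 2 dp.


T_ad = T_in + Hc / (m_p * cp)
Denominator = 22.0 * 1.25 = 27.5000
Temperature rise = 46161 / 27.5000 = 1678.58 K
T_ad = 57 + 1678.58 = 1735.58 deg C


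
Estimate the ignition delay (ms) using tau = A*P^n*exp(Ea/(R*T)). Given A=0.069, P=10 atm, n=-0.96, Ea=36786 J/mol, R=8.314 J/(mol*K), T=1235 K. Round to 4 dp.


tau = A * P^n * exp(Ea/(R*T))
P^n = 10^(-0.96) = 0.10964782
Ea/(R*T) = 36786/(8.314*1235) = 3.582660
exp(Ea/(R*T)) = 35.969090
tau = 0.069 * 0.10964782 * 35.969090 = 0.2721 ms


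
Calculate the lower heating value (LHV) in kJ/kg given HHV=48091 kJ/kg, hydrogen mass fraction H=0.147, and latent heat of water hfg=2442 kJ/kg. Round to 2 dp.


LHV = HHV - hfg * 9 * H
Water correction = 2442 * 9 * 0.147 = 3230.766 kJ/kg
LHV = 48091 - 3230.766 = 44860.23 kJ/kg


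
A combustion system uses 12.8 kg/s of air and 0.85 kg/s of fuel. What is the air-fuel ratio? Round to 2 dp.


AFR = m_air / m_fuel
AFR = 12.8 / 0.85 = 15.06


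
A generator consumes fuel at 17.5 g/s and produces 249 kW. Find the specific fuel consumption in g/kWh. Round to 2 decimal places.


SFC = (mf / BP) * 3600
Rate = 17.5 / 249 = 0.070281 g/(s*kW)
SFC = 0.070281 * 3600 = 253.01 g/kWh


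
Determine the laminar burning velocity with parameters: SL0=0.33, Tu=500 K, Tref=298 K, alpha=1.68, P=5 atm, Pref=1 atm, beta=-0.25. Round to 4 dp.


SL = SL0 * (Tu/Tref)^alpha * (P/Pref)^beta
T ratio = 500/298 = 1.67785235
(T ratio)^alpha = 1.67785235^1.68 = 2.385538
(P/Pref)^beta = 5^(-0.25) = 0.668740
SL = 0.33 * 2.385538 * 0.668740 = 0.5265 m/s


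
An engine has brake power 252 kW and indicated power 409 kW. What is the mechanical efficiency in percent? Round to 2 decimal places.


eta_mech = (BP / IP) * 100
Ratio = 252 / 409 = 0.6161
eta_mech = 0.6161 * 100 = 61.61%


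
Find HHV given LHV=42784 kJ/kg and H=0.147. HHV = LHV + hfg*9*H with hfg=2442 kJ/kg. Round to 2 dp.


HHV = LHV + hfg * 9 * H
Water addition = 2442 * 9 * 0.147 = 3230.766 kJ/kg
HHV = 42784 + 3230.766 = 46014.77 kJ/kg


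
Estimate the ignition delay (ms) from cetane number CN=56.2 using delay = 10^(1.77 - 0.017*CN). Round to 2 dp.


delay = 10^(1.77 - 0.017*CN)
Exponent = 1.77 - 0.017*56.2 = 0.8146
delay = 10^0.8146 = 6.53 ms


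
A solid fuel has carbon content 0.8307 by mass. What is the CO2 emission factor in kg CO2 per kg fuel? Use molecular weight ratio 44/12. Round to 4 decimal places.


EF = C_frac * (M_CO2 / M_C)
EF = 0.8307 * (44/12)
EF = 0.8307 * 3.666667 = 3.0459 kg_CO2/kg_fuel


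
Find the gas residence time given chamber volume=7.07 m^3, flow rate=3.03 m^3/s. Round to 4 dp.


tau = V / Q_flow
tau = 7.07 / 3.03 = 2.3333 s


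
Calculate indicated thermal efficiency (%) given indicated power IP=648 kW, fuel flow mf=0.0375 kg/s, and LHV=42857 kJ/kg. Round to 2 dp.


eta_ith = (IP / (mf * LHV)) * 100
Denominator = 0.0375 * 42857 = 1607.1375 kW
eta_ith = (648 / 1607.1375) * 100 = 40.32%


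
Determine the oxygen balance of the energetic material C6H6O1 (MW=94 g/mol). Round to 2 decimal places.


OB = -1600 * (2C + H/2 - O) / MW
Inner = 2*6 + 6/2 - 1 = 14.00
OB = -1600 * 14.00 / 94 = -238.30%


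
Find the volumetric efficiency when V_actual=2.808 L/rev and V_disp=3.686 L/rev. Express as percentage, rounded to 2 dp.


eta_v = (V_actual / V_disp) * 100
Ratio = 2.808 / 3.686 = 0.7618
eta_v = 0.7618 * 100 = 76.18%


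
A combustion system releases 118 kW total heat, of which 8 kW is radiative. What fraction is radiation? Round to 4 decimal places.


f_rad = Q_rad / Q_total
f_rad = 8 / 118 = 0.0678


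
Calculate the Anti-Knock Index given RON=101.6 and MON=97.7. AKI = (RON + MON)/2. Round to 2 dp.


AKI = (RON + MON) / 2
AKI = (101.6 + 97.7) / 2
AKI = 199.3 / 2 = 99.65


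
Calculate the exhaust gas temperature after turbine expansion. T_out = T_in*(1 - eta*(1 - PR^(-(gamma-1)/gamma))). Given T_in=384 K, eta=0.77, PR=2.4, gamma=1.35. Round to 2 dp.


T_out = T_in * (1 - eta * (1 - PR^(-(gamma-1)/gamma)))
Exponent = -(1.35-1)/1.35 = -0.25925926
PR^exp = 2.4^(-0.25925926) = 0.79694200
Factor = 1 - 0.77*(1 - 0.79694200) = 0.84364534
T_out = 384 * 0.84364534 = 323.96 K


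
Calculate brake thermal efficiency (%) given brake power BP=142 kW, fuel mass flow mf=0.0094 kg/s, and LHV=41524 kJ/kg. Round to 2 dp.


eta_BTE = (BP / (mf * LHV)) * 100
Denominator = 0.0094 * 41524 = 390.3256 kW
eta_BTE = (142 / 390.3256) * 100 = 36.38%


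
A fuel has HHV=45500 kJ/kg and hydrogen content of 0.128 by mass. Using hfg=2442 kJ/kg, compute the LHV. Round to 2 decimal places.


LHV = HHV - hfg * 9 * H
Water correction = 2442 * 9 * 0.128 = 2813.184 kJ/kg
LHV = 45500 - 2813.184 = 42686.82 kJ/kg


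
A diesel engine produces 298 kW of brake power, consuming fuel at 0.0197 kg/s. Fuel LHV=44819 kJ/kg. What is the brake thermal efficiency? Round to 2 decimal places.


eta_BTE = (BP / (mf * LHV)) * 100
Denominator = 0.0197 * 44819 = 882.9343 kW
eta_BTE = (298 / 882.9343) * 100 = 33.75%


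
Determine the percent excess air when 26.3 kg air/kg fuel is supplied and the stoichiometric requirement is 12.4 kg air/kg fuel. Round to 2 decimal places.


Excess air = actual - stoichiometric = 26.3 - 12.4 = 13.90 kg/kg fuel
Excess air % = (excess / stoich) * 100 = (13.90 / 12.4) * 100 = 112.10%


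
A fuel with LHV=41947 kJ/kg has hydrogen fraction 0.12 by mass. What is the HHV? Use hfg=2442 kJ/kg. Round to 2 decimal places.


HHV = LHV + hfg * 9 * H
Water addition = 2442 * 9 * 0.12 = 2637.360 kJ/kg
HHV = 41947 + 2637.360 = 44584.36 kJ/kg


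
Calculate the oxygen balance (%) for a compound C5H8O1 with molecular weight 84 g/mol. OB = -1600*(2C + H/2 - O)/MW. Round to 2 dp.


OB = -1600 * (2C + H/2 - O) / MW
Inner = 2*5 + 8/2 - 1 = 13.00
OB = -1600 * 13.00 / 84 = -247.62%


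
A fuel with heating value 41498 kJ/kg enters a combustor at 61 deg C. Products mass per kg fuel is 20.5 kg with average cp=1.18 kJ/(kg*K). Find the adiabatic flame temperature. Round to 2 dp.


T_ad = T_in + Hc / (m_p * cp)
Denominator = 20.5 * 1.18 = 24.1900
Temperature rise = 41498 / 24.1900 = 1715.50 K
T_ad = 61 + 1715.50 = 1776.50 deg C


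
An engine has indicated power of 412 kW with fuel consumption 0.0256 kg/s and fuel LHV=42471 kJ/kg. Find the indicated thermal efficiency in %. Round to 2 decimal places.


eta_ith = (IP / (mf * LHV)) * 100
Denominator = 0.0256 * 42471 = 1087.2576 kW
eta_ith = (412 / 1087.2576) * 100 = 37.89%


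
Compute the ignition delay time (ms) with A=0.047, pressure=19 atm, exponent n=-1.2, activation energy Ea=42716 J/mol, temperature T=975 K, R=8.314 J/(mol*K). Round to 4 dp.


tau = A * P^n * exp(Ea/(R*T))
P^n = 19^(-1.2) = 0.02920759
Ea/(R*T) = 42716/(8.314*975) = 5.269579
exp(Ea/(R*T)) = 194.334183
tau = 0.047 * 0.02920759 * 194.334183 = 0.2668 ms


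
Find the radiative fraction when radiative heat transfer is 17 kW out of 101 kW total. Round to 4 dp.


f_rad = Q_rad / Q_total
f_rad = 17 / 101 = 0.1683


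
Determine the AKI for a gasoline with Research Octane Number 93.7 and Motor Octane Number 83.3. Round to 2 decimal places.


AKI = (RON + MON) / 2
AKI = (93.7 + 83.3) / 2
AKI = 177.0 / 2 = 88.50


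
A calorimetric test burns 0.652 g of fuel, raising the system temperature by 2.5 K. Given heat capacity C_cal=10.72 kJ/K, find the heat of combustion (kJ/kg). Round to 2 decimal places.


Hc = C_cal * delta_T / m_fuel
Q_released = 10.72 * 2.5 = 26.8000 kJ
m_fuel = 0.652 g = 0.652/1000 kg = 0.000652 kg
Hc = 26.8000 / 0.000652 = 41104.29 kJ/kg


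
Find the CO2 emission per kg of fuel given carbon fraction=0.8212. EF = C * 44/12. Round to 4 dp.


EF = C_frac * (M_CO2 / M_C)
EF = 0.8212 * (44/12)
EF = 0.8212 * 3.666667 = 3.0111 kg_CO2/kg_fuel


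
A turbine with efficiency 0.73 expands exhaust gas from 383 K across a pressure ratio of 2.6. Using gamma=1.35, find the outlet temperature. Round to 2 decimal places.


T_out = T_in * (1 - eta * (1 - PR^(-(gamma-1)/gamma)))
Exponent = -(1.35-1)/1.35 = -0.25925926
PR^exp = 2.6^(-0.25925926) = 0.78057442
Factor = 1 - 0.73*(1 - 0.78057442) = 0.83981933
T_out = 383 * 0.83981933 = 321.65 K


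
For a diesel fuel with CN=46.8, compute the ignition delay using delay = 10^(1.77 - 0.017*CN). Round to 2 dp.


delay = 10^(1.77 - 0.017*CN)
Exponent = 1.77 - 0.017*46.8 = 0.9744
delay = 10^0.9744 = 9.43 ms


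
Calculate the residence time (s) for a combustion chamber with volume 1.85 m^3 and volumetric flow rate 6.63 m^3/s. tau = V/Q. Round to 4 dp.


tau = V / Q_flow
tau = 1.85 / 6.63 = 0.2790 s


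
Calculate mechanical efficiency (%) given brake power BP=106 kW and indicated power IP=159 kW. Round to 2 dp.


eta_mech = (BP / IP) * 100
Ratio = 106 / 159 = 0.6667
eta_mech = 0.6667 * 100 = 66.67%


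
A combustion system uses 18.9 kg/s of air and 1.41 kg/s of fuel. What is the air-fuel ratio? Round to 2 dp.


AFR = m_air / m_fuel
AFR = 18.9 / 1.41 = 13.40


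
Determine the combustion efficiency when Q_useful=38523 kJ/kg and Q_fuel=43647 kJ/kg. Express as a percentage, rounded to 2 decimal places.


Efficiency = (Q_useful / Q_fuel) * 100
Efficiency = (38523 / 43647) * 100
Efficiency = 0.8826 * 100 = 88.26%


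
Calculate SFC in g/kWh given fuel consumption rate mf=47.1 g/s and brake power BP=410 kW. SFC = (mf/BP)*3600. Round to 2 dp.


SFC = (mf / BP) * 3600
Rate = 47.1 / 410 = 0.114878 g/(s*kW)
SFC = 0.114878 * 3600 = 413.56 g/kWh


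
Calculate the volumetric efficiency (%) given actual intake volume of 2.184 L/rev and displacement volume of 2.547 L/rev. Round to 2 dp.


eta_v = (V_actual / V_disp) * 100
Ratio = 2.184 / 2.547 = 0.8575
eta_v = 0.8575 * 100 = 85.75%


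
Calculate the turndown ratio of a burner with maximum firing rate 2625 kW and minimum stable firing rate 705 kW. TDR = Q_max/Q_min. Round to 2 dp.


TDR = Q_max / Q_min
TDR = 2625 / 705 = 3.72


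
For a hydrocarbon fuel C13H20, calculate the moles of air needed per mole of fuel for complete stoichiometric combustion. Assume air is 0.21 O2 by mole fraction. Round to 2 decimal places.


Balanced combustion: C13H20 + 18 O2 -> 13 CO2 + 10 H2O
O2 needed = C + H/4 = 13 + 20/4 = 18.00 moles
Air moles = O2 / 0.21 = 18.00 / 0.21 = 85.71 moles air


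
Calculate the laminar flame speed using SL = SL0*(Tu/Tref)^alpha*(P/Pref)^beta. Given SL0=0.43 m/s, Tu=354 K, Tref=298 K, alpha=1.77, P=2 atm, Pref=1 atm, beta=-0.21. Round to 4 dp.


SL = SL0 * (Tu/Tref)^alpha * (P/Pref)^beta
T ratio = 354/298 = 1.18791946
(T ratio)^alpha = 1.18791946^1.77 = 1.356354
(P/Pref)^beta = 2^(-0.21) = 0.864537
SL = 0.43 * 1.356354 * 0.864537 = 0.5042 m/s


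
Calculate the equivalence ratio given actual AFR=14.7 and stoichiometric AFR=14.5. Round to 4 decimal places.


phi = AFR_stoich / AFR_actual
phi = 14.5 / 14.7 = 0.9864


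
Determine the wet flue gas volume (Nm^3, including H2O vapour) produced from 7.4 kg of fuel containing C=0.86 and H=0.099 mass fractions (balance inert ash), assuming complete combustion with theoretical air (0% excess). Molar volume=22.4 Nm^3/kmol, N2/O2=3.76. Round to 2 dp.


Per kg fuel: CO2 = (C/12 kmol)*22.4 = (0.86/12)*22.4 = 1.60533 Nm^3
Per kg fuel: H2O = (H/2 kmol)*22.4 = (0.099/2)*22.4 = 1.10880 Nm^3
O2 needed per kg fuel = C/12 + H/4 = 0.86/12 + 0.099/4 = 0.09641667 kmol
Per kg fuel: N2 = O2*3.76*22.4 = 0.09641667*3.76*22.4 = 8.12060 Nm^3
Total per kg = 1.60533 + 1.10880 + 8.12060 = 10.83473 Nm^3
Total = 10.83473 * 7.4 = 80.18 Nm^3


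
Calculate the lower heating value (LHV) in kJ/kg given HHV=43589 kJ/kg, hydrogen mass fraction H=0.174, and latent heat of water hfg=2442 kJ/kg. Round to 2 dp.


LHV = HHV - hfg * 9 * H
Water correction = 2442 * 9 * 0.174 = 3824.172 kJ/kg
LHV = 43589 - 3824.172 = 39764.83 kJ/kg


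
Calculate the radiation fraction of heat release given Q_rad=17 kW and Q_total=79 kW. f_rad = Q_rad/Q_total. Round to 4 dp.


f_rad = Q_rad / Q_total
f_rad = 17 / 79 = 0.2152


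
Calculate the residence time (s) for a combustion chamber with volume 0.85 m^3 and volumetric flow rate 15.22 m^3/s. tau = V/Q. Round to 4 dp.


tau = V / Q_flow
tau = 0.85 / 15.22 = 0.0558 s


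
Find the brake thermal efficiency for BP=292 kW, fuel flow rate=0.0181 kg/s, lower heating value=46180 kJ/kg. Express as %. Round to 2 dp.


eta_BTE = (BP / (mf * LHV)) * 100
Denominator = 0.0181 * 46180 = 835.8580 kW
eta_BTE = (292 / 835.8580) * 100 = 34.93%


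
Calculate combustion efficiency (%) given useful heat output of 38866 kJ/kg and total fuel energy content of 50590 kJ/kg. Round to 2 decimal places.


Efficiency = (Q_useful / Q_fuel) * 100
Efficiency = (38866 / 50590) * 100
Efficiency = 0.7683 * 100 = 76.83%


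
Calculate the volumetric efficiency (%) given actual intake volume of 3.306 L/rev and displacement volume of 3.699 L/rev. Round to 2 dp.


eta_v = (V_actual / V_disp) * 100
Ratio = 3.306 / 3.699 = 0.8938
eta_v = 0.8938 * 100 = 89.38%


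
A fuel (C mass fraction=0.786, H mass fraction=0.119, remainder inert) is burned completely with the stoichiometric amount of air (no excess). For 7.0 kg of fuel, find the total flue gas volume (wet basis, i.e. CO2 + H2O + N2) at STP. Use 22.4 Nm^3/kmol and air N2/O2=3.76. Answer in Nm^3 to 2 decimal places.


Per kg fuel: CO2 = (C/12 kmol)*22.4 = (0.786/12)*22.4 = 1.46720 Nm^3
Per kg fuel: H2O = (H/2 kmol)*22.4 = (0.119/2)*22.4 = 1.33280 Nm^3
O2 needed per kg fuel = C/12 + H/4 = 0.786/12 + 0.119/4 = 0.09525000 kmol
Per kg fuel: N2 = O2*3.76*22.4 = 0.09525000*3.76*22.4 = 8.02234 Nm^3
Total per kg = 1.46720 + 1.33280 + 8.02234 = 10.82234 Nm^3
Total = 10.82234 * 7.0 = 75.76 Nm^3


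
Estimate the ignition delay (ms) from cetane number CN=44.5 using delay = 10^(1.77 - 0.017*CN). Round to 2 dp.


delay = 10^(1.77 - 0.017*CN)
Exponent = 1.77 - 0.017*44.5 = 1.0135
delay = 10^1.0135 = 10.32 ms


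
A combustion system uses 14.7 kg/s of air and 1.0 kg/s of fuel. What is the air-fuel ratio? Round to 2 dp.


AFR = m_air / m_fuel
AFR = 14.7 / 1.0 = 14.70


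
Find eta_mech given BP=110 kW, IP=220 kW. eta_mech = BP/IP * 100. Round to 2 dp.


eta_mech = (BP / IP) * 100
Ratio = 110 / 220 = 0.5000
eta_mech = 0.5000 * 100 = 50.00%


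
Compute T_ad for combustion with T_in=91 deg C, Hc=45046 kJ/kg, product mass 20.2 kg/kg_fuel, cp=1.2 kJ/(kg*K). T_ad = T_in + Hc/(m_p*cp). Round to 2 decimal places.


T_ad = T_in + Hc / (m_p * cp)
Denominator = 20.2 * 1.2 = 24.2400
Temperature rise = 45046 / 24.2400 = 1858.33 K
T_ad = 91 + 1858.33 = 1949.33 deg C


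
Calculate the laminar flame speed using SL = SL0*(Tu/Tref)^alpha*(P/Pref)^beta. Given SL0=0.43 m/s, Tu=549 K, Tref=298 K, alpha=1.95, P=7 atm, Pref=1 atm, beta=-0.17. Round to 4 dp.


SL = SL0 * (Tu/Tref)^alpha * (P/Pref)^beta
T ratio = 549/298 = 1.84228188
(T ratio)^alpha = 1.84228188^1.95 = 3.291883
(P/Pref)^beta = 7^(-0.17) = 0.718345
SL = 0.43 * 3.291883 * 0.718345 = 1.0168 m/s


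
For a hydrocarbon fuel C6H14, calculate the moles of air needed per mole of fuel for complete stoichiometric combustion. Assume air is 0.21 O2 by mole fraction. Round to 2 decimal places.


Balanced combustion: C6H14 + 9.5 O2 -> 6 CO2 + 7 H2O
O2 needed = C + H/4 = 6 + 14/4 = 9.50 moles
Air moles = O2 / 0.21 = 9.50 / 0.21 = 45.24 moles air
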